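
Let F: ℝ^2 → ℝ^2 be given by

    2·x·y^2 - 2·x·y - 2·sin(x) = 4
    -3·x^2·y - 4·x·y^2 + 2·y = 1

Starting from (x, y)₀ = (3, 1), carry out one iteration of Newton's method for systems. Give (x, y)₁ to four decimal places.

(-9.5163, 5.8441)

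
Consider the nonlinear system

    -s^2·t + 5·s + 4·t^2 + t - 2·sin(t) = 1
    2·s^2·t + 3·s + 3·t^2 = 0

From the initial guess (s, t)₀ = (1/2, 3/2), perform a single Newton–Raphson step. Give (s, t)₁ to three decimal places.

At (1/2, 3/2): F = (9.63001, 9.000).
Jacobian J = [[-2·s·t + 5, -s^2 + 8·t - 2·cos(t) + 1], [4·s·t + 3, 2·s^2 + 6·t]].
At the point, J = [[3.500, 12.60853], [6.000, 9.500]] (det J = -42.40115).
Solving J·Δ = −F gives Δ = (-0.519, -0.620).
Then the next iterate is (s, t)₁ = (-0.019, 0.880).

(-0.019, 0.880)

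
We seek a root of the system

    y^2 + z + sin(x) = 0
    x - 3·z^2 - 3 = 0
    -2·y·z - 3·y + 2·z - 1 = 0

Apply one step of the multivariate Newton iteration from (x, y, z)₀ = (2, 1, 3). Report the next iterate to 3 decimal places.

(8.836, 0.556, 1.824)

At (2, 1, 3): F = (4.90930, -28.000, -4.000).
Jacobian J = [[cos(x), 2·y, 1], [1, 0, -6·z], [0, -2·z - 3, -2·y + 2]].
At the point, J = [[-0.41615, 2.000, 1.000], [1.000, 0.000, -18.000], [0.000, -9.000, 0.000]] (det J = 58.41579).
Solving J·Δ = −F gives Δ = (6.836, -0.444, -1.176).
Then the next iterate is (x, y, z)₁ = (8.836, 0.556, 1.824).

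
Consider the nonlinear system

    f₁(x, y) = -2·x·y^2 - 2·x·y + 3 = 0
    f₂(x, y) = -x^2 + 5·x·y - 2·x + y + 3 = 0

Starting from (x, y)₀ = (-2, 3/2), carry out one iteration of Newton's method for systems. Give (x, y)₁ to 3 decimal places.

At (-2, 3/2): F = (18.000, -10.500).
Jacobian J = [[-2·y^2 - 2·y, -4·x·y - 2·x], [-2·x + 5·y - 2, 5·x + 1]].
At the point, J = [[-7.500, 16.000], [9.500, -9.000]] (det J = -84.500).
Solving J·Δ = −F gives Δ = (0.071, -1.092).
Then the next iterate is (x, y)₁ = (-1.929, 0.408).

(-1.929, 0.408)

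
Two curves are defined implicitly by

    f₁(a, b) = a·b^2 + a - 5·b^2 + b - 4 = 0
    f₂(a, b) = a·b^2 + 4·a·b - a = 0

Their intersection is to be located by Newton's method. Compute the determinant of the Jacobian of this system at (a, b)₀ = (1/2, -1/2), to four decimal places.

17.0000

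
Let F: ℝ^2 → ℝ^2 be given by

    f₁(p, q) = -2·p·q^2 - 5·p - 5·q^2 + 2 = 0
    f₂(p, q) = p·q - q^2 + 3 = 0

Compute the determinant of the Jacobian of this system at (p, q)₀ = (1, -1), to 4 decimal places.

J = [[-2·q^2 - 5, -4·p·q - 10·q], [q, p - 2·q]].
At the point, J = [[-7.0000, 14.0000], [-1.0000, 3.0000]].
det J = -7.0000.

-7.0000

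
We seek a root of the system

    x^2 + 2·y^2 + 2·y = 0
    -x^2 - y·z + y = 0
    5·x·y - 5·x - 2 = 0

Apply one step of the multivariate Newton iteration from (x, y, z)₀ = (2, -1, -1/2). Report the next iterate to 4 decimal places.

(2.2000, 1.4000, 2.2000)

At (2, -1, -1/2): F = (4.0000, -5.5000, -22.0000).
Jacobian J = [[2·x, 4·y + 2, 0], [-2·x, -z + 1, -y], [5·y - 5, 5·x, 0]].
At the point, J = [[4.0000, -2.0000, 0.0000], [-4.0000, 1.5000, 1.0000], [-10.0000, 10.0000, 0.0000]] (det J = -20.0000).
Solving J·Δ = −F gives Δ = (0.2000, 2.4000, 2.7000).
Then the next iterate is (x, y, z)₁ = (2.2000, 1.4000, 2.2000).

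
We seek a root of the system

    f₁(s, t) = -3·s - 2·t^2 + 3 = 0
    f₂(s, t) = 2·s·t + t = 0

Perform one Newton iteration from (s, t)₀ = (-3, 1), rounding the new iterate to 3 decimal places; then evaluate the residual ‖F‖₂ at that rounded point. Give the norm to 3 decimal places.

At (-3, 1): F = (10.000, -5.000).
Jacobian J = [[-3, -4·t], [2·t, 2·s + 1]].
At the point, J = [[-3.000, -4.000], [2.000, -5.000]] (det J = 23.000).
Solving J·Δ = −F gives Δ = (3.043, 0.217).
Then the next iterate is (s, t)₁ = (0.043, 1.217).
Re-evaluating at (0.043, 1.217): F = (-0.09118, 1.32166), so ‖F‖₂ = 1.325.

1.325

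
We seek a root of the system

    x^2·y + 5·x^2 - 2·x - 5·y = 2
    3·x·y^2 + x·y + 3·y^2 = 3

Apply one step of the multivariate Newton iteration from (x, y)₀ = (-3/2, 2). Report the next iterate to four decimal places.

(-1.1037, 1.1398)

At (-3/2, 2): F = (6.7500, -12.0000).
Jacobian J = [[2·x·y + 10·x - 2, x^2 - 5], [3·y^2 + y, 6·x·y + x + 6·y]].
At the point, J = [[-23.0000, -2.7500], [14.0000, -7.5000]] (det J = 211.0000).
Solving J·Δ = −F gives Δ = (0.3963, -0.8602).
Then the next iterate is (x, y)₁ = (-1.1037, 1.1398).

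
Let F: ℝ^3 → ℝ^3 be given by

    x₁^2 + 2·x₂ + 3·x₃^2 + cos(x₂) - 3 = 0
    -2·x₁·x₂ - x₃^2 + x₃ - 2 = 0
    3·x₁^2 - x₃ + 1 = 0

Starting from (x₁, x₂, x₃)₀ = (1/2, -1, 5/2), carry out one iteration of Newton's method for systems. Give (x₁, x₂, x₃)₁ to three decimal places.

At (1/2, -1, 5/2): F = (14.54030, -4.750, -0.750).
Jacobian J = [[2·x₁, -sin(x₂) + 2, 6·x₃], [-2·x₂, -2·x₁, -2·x₃ + 1], [6·x₁, 0, -1]].
At the point, J = [[1.000, 2.84147, 15.000], [2.000, -1.000, -4.000], [3.000, 0.000, -1.000]] (det J = 17.58529).
Solving J·Δ = −F gives Δ = (0.096, -2.707, -0.463).
Then the next iterate is (x₁, x₂, x₃)₁ = (0.596, -3.707, 2.037).

(0.596, -3.707, 2.037)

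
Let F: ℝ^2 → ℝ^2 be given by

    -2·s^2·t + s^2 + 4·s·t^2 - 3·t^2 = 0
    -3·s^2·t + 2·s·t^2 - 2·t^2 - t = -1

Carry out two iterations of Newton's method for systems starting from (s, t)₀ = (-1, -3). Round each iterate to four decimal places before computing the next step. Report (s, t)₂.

(0.0960, -1.2663)

At (-1, -3): F = (-56.0000, -23.0000).
Jacobian J = [[-4·s·t + 2·s + 4·t^2, -2·s^2 + 8·s·t - 6·t], [-6·s·t + 2·t^2, -3·s^2 + 4·s·t - 4·t - 1]].
At the point, J = [[22.0000, 40.0000], [0.0000, 20.0000]] (det J = 440.0000).
Solving J·Δ = −F gives Δ = (0.4545, 1.1500).
Then the next iterate is (s, t)₁ = (-0.5455, -1.8500).
Round to (-0.5455, -1.8500) and repeat: F = (-16.336815, -6.077433), J = [[8.5623, 18.578260], [0.789950, 9.543989]].
Δ = (0.6415, 0.5837), so (s, t)₂ = (0.0960, -1.2663).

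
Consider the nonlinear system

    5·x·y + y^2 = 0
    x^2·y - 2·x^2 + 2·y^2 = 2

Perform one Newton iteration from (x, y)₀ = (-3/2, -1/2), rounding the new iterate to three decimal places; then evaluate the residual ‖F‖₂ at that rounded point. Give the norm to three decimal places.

2.697

At (-3/2, -1/2): F = (4.000, -7.125).
Jacobian J = [[5·y, 5·x + 2·y], [2·x·y - 4·x, x^2 + 4·y]].
At the point, J = [[-2.500, -8.500], [7.500, 0.250]] (det J = 63.125).
Solving J·Δ = −F gives Δ = (0.944, 0.193).
Then the next iterate is (x, y)₁ = (-0.556, -0.307).
Re-evaluating at (-0.556, -0.307): F = (0.94771, -2.52468), so ‖F‖₂ = 2.697.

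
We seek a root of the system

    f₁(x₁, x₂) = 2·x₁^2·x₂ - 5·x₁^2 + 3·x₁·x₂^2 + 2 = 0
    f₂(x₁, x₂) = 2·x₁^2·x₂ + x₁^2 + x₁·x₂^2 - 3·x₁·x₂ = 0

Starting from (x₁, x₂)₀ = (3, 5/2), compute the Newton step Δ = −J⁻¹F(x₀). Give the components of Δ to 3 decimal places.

At (3, 5/2): F = (58.250, 50.250).
Jacobian J = [[4·x₁·x₂ - 10·x₁ + 3·x₂^2, 2·x₁^2 + 6·x₁·x₂], [4·x₁·x₂ + 2·x₁ + x₂^2 - 3·x₂, 2·x₁^2 + 2·x₁·x₂ - 3·x₁]].
At the point, J = [[18.750, 63.000], [34.750, 24.000]] (det J = -1739.250).
Solving J·Δ = −F gives Δ = (-1.016, -0.622).

(-1.016, -0.622)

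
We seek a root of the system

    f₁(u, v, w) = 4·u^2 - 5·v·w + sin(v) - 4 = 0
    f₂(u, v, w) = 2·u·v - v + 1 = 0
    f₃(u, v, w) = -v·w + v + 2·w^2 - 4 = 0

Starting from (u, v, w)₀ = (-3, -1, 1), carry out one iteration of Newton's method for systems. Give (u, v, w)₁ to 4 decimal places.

At (-3, -1, 1): F = (36.158529, 8.0000, -2.0000).
Jacobian J = [[8·u, -5·w + cos(v), -5·v], [2·v, 2·u - 1, 0], [0, -w + 1, -v + 4·w]].
At the point, J = [[-24.0000, -4.459698, 5.0000], [-2.0000, -7.0000, 0.0000], [0.0000, 0.0000, 5.0000]] (det J = 795.403023).
Solving J·Δ = −F gives Δ = (1.4548, 0.7272, 0.4000).
Then the next iterate is (u, v, w)₁ = (-1.5452, -0.2728, 1.4000).

(-1.5452, -0.2728, 1.4000)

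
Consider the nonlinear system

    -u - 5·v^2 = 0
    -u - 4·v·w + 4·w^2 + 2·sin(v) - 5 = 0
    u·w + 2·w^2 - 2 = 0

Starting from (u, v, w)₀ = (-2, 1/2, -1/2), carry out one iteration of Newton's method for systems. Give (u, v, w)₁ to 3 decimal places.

At (-2, 1/2, -1/2): F = (0.750, -0.04115, -0.500).
Jacobian J = [[-1, -10·v, 0], [-1, -4·w + 2·cos(v), -4·v + 8·w], [w, 0, u + 4·w]].
At the point, J = [[-1.000, -5.000, 0.000], [-1.000, 3.75517, -6.000], [-0.500, 0.000, -4.000]] (det J = 20.02066).
Solving J·Δ = −F gives Δ = (1.271, -0.104, -0.284).
Then the next iterate is (u, v, w)₁ = (-0.729, 0.396, -0.784).

(-0.729, 0.396, -0.784)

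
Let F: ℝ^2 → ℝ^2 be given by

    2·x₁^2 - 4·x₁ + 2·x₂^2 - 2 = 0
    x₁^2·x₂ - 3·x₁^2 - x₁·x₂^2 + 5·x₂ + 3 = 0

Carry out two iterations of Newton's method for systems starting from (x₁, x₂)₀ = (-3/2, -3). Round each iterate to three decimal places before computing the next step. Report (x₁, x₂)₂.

At (-3/2, -3): F = (26.500, -12.000).
Jacobian J = [[4·x₁ - 4, 4·x₂], [2·x₁·x₂ - 6·x₁ - x₂^2, x₁^2 - 2·x₁·x₂ + 5]].
At the point, J = [[-10.000, -12.000], [9.000, -1.750]] (det J = 125.500).
Solving J·Δ = −F gives Δ = (1.517, 0.944).
Then the next iterate is (x₁, x₂)₁ = (0.017, -2.056).
Round to (0.017, -2.056) and repeat: F = (6.38685, -7.35332), J = [[-3.932, -8.224], [-4.39904, 5.07019]].
Δ = (-0.501, 1.016), so (x₁, x₂)₂ = (-0.484, -1.040).

(-0.484, -1.040)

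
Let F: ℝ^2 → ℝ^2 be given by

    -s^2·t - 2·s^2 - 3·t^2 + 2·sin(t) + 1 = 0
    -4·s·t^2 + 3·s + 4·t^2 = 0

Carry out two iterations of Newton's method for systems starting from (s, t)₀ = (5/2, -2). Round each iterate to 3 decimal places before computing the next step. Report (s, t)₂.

At (5/2, -2): F = (-12.81859, -16.500).
Jacobian J = [[-2·s·t - 4·s, -s^2 - 6·t + 2·cos(t)], [-4·t^2 + 3, -8·s·t + 8·t]].
At the point, J = [[0.000, 4.91771], [-13.000, 24.000]] (det J = 63.93018).
Solving J·Δ = −F gives Δ = (3.543, 2.607).
Then the next iterate is (s, t)₁ = (6.043, 0.607).
Round to (6.043, 0.607) and repeat: F = (-94.16657, 10.69665), J = [[-31.50820, -38.51712], [1.52620, -24.48881]].
Δ = (-3.273, 0.233), so (s, t)₂ = (2.770, 0.840).

(2.770, 0.840)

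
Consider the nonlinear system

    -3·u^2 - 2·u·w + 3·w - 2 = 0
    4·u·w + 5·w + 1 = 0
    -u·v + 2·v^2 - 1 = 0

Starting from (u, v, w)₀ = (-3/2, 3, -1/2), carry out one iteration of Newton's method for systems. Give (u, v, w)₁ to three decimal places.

(-2.875, 1.102, 3.750)

At (-3/2, 3, -1/2): F = (-11.750, 1.500, 21.500).
Jacobian J = [[-6·u - 2·w, 0, -2·u + 3], [4·w, 0, 4·u + 5], [-v, -u + 4·v, 0]].
At the point, J = [[10.000, 0.000, 6.000], [-2.000, 0.000, -1.000], [-3.000, 13.500, 0.000]] (det J = -27.000).
Solving J·Δ = −F gives Δ = (-1.375, -1.898, 4.250).
Then the next iterate is (u, v, w)₁ = (-2.875, 1.102, 3.750).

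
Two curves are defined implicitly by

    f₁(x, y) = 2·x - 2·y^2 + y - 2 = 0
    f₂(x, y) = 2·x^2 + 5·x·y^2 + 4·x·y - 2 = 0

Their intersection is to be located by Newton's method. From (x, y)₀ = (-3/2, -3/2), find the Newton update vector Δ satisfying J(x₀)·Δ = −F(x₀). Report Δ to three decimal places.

(3.761, 0.497)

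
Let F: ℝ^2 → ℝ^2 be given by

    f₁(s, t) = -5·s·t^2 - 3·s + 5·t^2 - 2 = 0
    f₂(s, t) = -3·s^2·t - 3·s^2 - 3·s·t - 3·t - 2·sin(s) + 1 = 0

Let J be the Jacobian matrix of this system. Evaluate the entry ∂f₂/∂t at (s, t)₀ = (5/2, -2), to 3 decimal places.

-29.250

∂f₂/∂t = -3·s^2 - 3·s - 3.
At (5/2, -2) this is -29.250.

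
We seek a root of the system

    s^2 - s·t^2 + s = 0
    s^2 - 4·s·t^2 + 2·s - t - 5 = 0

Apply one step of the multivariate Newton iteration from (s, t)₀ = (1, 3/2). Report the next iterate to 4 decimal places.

(-0.3838, 1.0707)

At (1, 3/2): F = (-0.2500, -12.5000).
Jacobian J = [[2·s - t^2 + 1, -2·s·t], [2·s - 4·t^2 + 2, -8·s·t - 1]].
At the point, J = [[0.7500, -3.0000], [-5.0000, -13.0000]] (det J = -24.7500).
Solving J·Δ = −F gives Δ = (-1.3838, -0.4293).
Then the next iterate is (s, t)₁ = (-0.3838, 1.0707).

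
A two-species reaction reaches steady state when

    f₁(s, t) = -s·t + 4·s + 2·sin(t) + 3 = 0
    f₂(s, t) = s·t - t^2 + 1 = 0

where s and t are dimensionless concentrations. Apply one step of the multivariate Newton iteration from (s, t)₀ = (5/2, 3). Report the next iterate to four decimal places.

(4.7614, 4.7955)

At (5/2, 3): F = (5.782240, -0.5000).
Jacobian J = [[-t + 4, -s + 2·cos(t)], [t, s - 2·t]].
At the point, J = [[1.0000, -4.479985], [3.0000, -3.5000]] (det J = 9.939955).
Solving J·Δ = −F gives Δ = (2.2614, 1.7955).
Then the next iterate is (s, t)₁ = (4.7614, 4.7955).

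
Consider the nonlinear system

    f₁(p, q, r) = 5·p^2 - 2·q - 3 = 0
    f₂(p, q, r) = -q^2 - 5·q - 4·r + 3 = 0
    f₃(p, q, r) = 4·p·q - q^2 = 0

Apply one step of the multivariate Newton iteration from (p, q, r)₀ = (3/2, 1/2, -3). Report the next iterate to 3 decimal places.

(0.972, 0.161, 0.570)

At (3/2, 1/2, -3): F = (7.250, 12.250, 2.750).
Jacobian J = [[10·p, -2, 0], [0, -2·q - 5, -4], [4·q, 4·p - 2·q, 0]].
At the point, J = [[15.000, -2.000, 0.000], [0.000, -6.000, -4.000], [2.000, 5.000, 0.000]] (det J = 316.000).
Solving J·Δ = −F gives Δ = (-0.528, -0.339, 3.570).
Then the next iterate is (p, q, r)₁ = (0.972, 0.161, 0.570).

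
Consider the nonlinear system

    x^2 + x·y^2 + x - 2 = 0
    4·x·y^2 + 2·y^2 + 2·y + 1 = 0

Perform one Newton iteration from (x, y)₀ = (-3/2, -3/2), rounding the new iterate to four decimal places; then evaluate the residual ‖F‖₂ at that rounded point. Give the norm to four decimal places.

1.2211

At (-3/2, -3/2): F = (-4.6250, -11.0000).
Jacobian J = [[2·x + y^2 + 1, 2·x·y], [4·y^2, 8·x·y + 4·y + 2]].
At the point, J = [[0.2500, 4.5000], [9.0000, 14.0000]] (det J = -37.0000).
Solving J·Δ = −F gives Δ = (-0.4122, 1.0507).
Then the next iterate is (x, y)₁ = (-1.9122, -0.4493).
Re-evaluating at (-1.9122, -0.4493): F = (-0.641708, -1.038926), so ‖F‖₂ = 1.2211.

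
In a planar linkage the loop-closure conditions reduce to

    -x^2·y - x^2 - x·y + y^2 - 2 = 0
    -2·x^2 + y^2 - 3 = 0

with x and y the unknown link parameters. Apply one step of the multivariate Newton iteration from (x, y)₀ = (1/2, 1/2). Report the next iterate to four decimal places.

(-0.5417, 1.6667)

At (1/2, 1/2): F = (-2.3750, -3.2500).
Jacobian J = [[-2·x·y - 2·x - y, -x^2 - x + 2·y], [-4·x, 2·y]].
At the point, J = [[-2.0000, 0.2500], [-2.0000, 1.0000]] (det J = -1.5000).
Solving J·Δ = −F gives Δ = (-1.0417, 1.1667).
Then the next iterate is (x, y)₁ = (-0.5417, 1.6667).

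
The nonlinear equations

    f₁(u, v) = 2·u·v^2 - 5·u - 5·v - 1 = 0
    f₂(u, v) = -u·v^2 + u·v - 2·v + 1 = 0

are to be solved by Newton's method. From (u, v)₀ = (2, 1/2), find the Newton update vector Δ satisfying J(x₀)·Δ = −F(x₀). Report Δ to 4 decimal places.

At (2, 1/2): F = (-12.5000, 0.5000).
Jacobian J = [[2·v^2 - 5, 4·u·v - 5], [-v^2 + v, -2·u·v + u - 2]].
At the point, J = [[-4.5000, -1.0000], [0.2500, -2.0000]] (det J = 9.2500).
Solving J·Δ = −F gives Δ = (-2.7568, -0.0946).

(-2.7568, -0.0946)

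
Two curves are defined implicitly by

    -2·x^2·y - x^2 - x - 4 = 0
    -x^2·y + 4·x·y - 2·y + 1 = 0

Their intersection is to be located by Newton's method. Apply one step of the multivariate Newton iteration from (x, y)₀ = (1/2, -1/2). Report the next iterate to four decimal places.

At (1/2, -1/2): F = (-4.5000, 1.1250).
Jacobian J = [[-4·x·y - 2·x - 1, -2·x^2], [-2·x·y + 4·y, -x^2 + 4·x - 2]].
At the point, J = [[-1.0000, -0.5000], [-1.5000, -0.2500]] (det J = -0.5000).
Solving J·Δ = −F gives Δ = (3.3750, -15.7500).
Then the next iterate is (x, y)₁ = (3.8750, -16.2500).

(3.8750, -16.2500)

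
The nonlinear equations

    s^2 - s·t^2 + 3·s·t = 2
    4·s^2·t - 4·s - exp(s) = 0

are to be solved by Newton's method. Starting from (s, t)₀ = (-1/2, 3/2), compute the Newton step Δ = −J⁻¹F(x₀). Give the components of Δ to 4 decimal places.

(2.3000, 21.5016)

At (-1/2, 3/2): F = (-2.8750, 2.893469).
Jacobian J = [[2·s - t^2 + 3·t, -2·s·t + 3·s], [8·s·t - exp(s) - 4, 4·s^2]].
At the point, J = [[1.2500, 0.0000], [-10.606531, 1.0000]] (det J = 1.2500).
Solving J·Δ = −F gives Δ = (2.3000, 21.5016).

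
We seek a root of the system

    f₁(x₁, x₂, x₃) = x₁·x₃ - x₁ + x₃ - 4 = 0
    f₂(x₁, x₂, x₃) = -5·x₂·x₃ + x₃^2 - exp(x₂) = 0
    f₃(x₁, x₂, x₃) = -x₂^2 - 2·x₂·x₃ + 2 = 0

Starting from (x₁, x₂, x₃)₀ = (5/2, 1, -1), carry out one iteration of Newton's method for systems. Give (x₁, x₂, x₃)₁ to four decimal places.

At (5/2, 1, -1): F = (-10.0000, 3.281718, 3.0000).
Jacobian J = [[x₃ - 1, 0, x₁ + 1], [0, -5·x₃ - exp(x₂), -5·x₂ + 2·x₃], [0, -2·x₂ - 2·x₃, -2·x₂]].
At the point, J = [[-2.0000, 0.0000, 3.5000], [0.0000, 2.281718, -7.0000], [0.0000, 0.0000, -2.0000]] (det J = 9.126873).
Solving J·Δ = −F gives Δ = (-2.3750, 3.1635, 1.5000).
Then the next iterate is (x₁, x₂, x₃)₁ = (0.1250, 4.1635, 0.5000).

(0.1250, 4.1635, 0.5000)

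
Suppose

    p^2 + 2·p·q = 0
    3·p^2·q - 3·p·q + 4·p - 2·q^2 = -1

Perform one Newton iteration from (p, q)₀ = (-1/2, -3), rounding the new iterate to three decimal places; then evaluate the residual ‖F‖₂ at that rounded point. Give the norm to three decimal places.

6.522

At (-1/2, -3): F = (3.250, -25.750).
Jacobian J = [[2·p + 2·q, 2·p], [6·p·q - 3·q + 4, 3·p^2 - 3·p - 4·q]].
At the point, J = [[-7.000, -1.000], [22.000, 14.250]] (det J = -77.750).
Solving J·Δ = −F gives Δ = (0.264, 1.399).
Then the next iterate is (p, q)₁ = (-0.236, -1.601).
Re-evaluating at (-0.236, -1.601): F = (0.81137, -6.47142), so ‖F‖₂ = 6.522.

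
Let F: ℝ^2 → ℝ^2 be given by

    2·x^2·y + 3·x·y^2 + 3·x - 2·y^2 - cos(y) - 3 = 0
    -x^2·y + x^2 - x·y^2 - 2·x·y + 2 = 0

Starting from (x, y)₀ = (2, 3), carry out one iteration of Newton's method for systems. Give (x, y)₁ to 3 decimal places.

(1.640, 1.614)

At (2, 3): F = (63.98999, -36.000).
Jacobian J = [[4·x·y + 3·y^2 + 3, 2·x^2 + 6·x·y - 4·y + sin(y)], [-2·x·y + 2·x - y^2 - 2·y, -x^2 - 2·x·y - 2·x]].
At the point, J = [[54.000, 32.14112], [-23.000, -20.000]] (det J = -340.75424).
Solving J·Δ = −F gives Δ = (-0.360, -1.386).
Then the next iterate is (x, y)₁ = (1.640, 1.614).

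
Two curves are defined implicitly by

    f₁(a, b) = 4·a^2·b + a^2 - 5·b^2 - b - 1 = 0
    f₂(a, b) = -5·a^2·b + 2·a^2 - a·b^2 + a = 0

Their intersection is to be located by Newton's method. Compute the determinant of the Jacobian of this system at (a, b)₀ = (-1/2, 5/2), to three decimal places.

117.500

J = [[8·a·b + 2·a, 4·a^2 - 10·b - 1], [-10·a·b + 4·a - b^2 + 1, -5·a^2 - 2·a·b]].
At the point, J = [[-11.000, -25.000], [5.250, 1.250]].
det J = 117.500.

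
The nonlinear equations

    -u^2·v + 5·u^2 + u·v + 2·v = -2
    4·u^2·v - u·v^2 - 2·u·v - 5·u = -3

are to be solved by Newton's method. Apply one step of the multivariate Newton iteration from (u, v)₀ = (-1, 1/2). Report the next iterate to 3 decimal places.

(-0.176, 0.099)

At (-1, 1/2): F = (7.000, 11.250).
Jacobian J = [[-2·u·v + 10·u + v, -u^2 + u + 2], [8·u·v - v^2 - 2·v - 5, 4·u^2 - 2·u·v - 2·u]].
At the point, J = [[-8.500, 0.000], [-10.250, 7.000]] (det J = -59.500).
Solving J·Δ = −F gives Δ = (0.824, -0.401).
Then the next iterate is (u, v)₁ = (-0.176, 0.099).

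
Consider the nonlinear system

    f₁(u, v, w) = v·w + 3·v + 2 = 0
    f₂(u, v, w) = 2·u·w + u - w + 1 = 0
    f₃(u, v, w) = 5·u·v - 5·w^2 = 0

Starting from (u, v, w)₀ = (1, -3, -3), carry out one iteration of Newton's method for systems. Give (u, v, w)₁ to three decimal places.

(0.933, 4.800, -2.333)

At (1, -3, -3): F = (2.000, -1.000, -60.000).
Jacobian J = [[0, w + 3, v], [2·w + 1, 0, 2·u - 1], [5·v, 5·u, -10·w]].
At the point, J = [[0.000, 0.000, -3.000], [-5.000, 0.000, 1.000], [-15.000, 5.000, 30.000]] (det J = 75.000).
Solving J·Δ = −F gives Δ = (-0.067, 7.800, 0.667).
Then the next iterate is (u, v, w)₁ = (0.933, 4.800, -2.333).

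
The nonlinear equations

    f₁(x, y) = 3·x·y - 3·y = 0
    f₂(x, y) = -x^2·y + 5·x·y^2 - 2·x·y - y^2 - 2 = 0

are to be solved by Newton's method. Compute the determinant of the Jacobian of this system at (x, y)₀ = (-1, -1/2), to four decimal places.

-3.0000

J = [[3·y, 3·x - 3], [-2·x·y + 5·y^2 - 2·y, -x^2 + 10·x·y - 2·x - 2·y]].
At the point, J = [[-1.5000, -6.0000], [1.2500, 7.0000]].
det J = -3.0000.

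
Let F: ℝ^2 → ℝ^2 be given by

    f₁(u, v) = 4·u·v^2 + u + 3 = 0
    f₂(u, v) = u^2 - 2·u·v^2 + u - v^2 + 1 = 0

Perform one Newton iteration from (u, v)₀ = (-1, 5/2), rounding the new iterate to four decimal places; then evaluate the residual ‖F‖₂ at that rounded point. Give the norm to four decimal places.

6.5560

At (-1, 5/2): F = (-23.0000, 7.2500).
Jacobian J = [[4·v^2 + 1, 8·u·v], [2·u - 2·v^2 + 1, -4·u·v - 2·v]].
At the point, J = [[26.0000, -20.0000], [-13.5000, 5.0000]] (det J = -140.0000).
Solving J·Δ = −F gives Δ = (0.2143, -0.8714).
Then the next iterate is (u, v)₁ = (-0.7857, 1.6286).
Re-evaluating at (-0.7857, 1.6286): F = (-6.121468, 2.347170), so ‖F‖₂ = 6.5560.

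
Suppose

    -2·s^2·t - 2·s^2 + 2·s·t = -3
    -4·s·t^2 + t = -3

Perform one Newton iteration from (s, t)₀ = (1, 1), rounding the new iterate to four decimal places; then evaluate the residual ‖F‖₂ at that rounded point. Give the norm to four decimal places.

At (1, 1): F = (1.0000, 0.0000).
Jacobian J = [[-4·s·t - 4·s + 2·t, -2·s^2 + 2·s], [-4·t^2, -8·s·t + 1]].
At the point, J = [[-6.0000, 0.0000], [-4.0000, -7.0000]] (det J = 42.0000).
Solving J·Δ = −F gives Δ = (0.1667, -0.0952).
Then the next iterate is (s, t)₁ = (1.1667, 0.9048).
Re-evaluating at (1.1667, 0.9048): F = (-0.074325, 0.084263), so ‖F‖₂ = 0.1124.

0.1124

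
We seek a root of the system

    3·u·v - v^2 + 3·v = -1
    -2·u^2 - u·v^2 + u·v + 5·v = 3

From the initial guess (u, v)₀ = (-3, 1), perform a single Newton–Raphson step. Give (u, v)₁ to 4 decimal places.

(-1.5333, 0.8000)

At (-3, 1): F = (-6.0000, -16.0000).
Jacobian J = [[3·v, 3·u - 2·v + 3], [-4·u - v^2 + v, -2·u·v + u + 5]].
At the point, J = [[3.0000, -8.0000], [12.0000, 8.0000]] (det J = 120.0000).
Solving J·Δ = −F gives Δ = (1.4667, -0.2000).
Then the next iterate is (u, v)₁ = (-1.5333, 0.8000).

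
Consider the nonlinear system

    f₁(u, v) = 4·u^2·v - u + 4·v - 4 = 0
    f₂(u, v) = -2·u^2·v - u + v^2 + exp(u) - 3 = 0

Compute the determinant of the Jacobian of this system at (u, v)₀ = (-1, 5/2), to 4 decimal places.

J = [[8·u·v - 1, 4·u^2 + 4], [-4·u·v + exp(u) - 1, -2·u^2 + 2·v]].
At the point, J = [[-21.0000, 8.0000], [9.367879, 3.0000]].
det J = -137.9430.

-137.9430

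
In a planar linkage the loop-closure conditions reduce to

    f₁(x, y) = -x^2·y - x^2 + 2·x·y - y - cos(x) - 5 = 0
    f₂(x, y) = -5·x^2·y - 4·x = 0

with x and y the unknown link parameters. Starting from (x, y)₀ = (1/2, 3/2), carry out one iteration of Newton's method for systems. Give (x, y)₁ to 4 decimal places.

(2.2465, -17.6680)

At (1/2, 3/2): F = (-6.502583, -3.8750).
Jacobian J = [[-2·x·y - 2·x + 2·y + sin(x), -x^2 + 2·x - 1], [-10·x·y - 4, -5·x^2]].
At the point, J = [[0.979426, -0.2500], [-11.5000, -1.2500]] (det J = -4.099282).
Solving J·Δ = −F gives Δ = (1.7465, -19.1680).
Then the next iterate is (x, y)₁ = (2.2465, -17.6680).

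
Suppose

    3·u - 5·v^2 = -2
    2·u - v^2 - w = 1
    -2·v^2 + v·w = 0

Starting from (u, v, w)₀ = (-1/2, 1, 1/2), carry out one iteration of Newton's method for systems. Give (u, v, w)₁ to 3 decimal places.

(6.714, 2.714, 8.000)

At (-1/2, 1, 1/2): F = (-4.500, -3.500, -1.500).
Jacobian J = [[3, -10·v, 0], [2, -2·v, -1], [0, -4·v + w, v]].
At the point, J = [[3.000, -10.000, 0.000], [2.000, -2.000, -1.000], [0.000, -3.500, 1.000]] (det J = 3.500).
Solving J·Δ = −F gives Δ = (7.214, 1.714, 7.500).
Then the next iterate is (u, v, w)₁ = (6.714, 2.714, 8.000).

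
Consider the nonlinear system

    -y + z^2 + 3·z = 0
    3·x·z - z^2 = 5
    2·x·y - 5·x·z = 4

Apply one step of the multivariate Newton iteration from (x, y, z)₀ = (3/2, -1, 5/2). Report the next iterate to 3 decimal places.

(1.421, 4.222, 1.309)

At (3/2, -1, 5/2): F = (14.750, 0.000, -25.750).
Jacobian J = [[0, -1, 2·z + 3], [3·z, 0, 3·x - 2·z], [2·y - 5·z, 2·x, -5·x]].
At the point, J = [[0.000, -1.000, 8.000], [7.500, 0.000, -0.500], [-14.500, 3.000, -7.500]] (det J = 116.500).
Solving J·Δ = −F gives Δ = (-0.079, 5.222, -1.191).
Then the next iterate is (x, y, z)₁ = (1.421, 4.222, 1.309).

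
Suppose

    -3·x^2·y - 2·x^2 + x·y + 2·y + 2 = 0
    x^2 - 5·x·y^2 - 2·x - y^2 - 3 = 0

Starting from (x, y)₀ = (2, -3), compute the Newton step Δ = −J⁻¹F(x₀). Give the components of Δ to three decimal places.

(-0.285, 1.360)

At (2, -3): F = (18.000, -102.000).
Jacobian J = [[-6·x·y - 4·x + y, -3·x^2 + x + 2], [2·x - 5·y^2 - 2, -10·x·y - 2·y]].
At the point, J = [[25.000, -8.000], [-43.000, 66.000]] (det J = 1306.000).
Solving J·Δ = −F gives Δ = (-0.285, 1.360).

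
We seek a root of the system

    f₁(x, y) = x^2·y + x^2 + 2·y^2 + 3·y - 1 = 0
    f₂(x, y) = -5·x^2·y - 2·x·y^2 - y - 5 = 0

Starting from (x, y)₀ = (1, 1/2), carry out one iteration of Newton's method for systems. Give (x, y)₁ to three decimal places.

At (1, 1/2): F = (2.500, -8.500).
Jacobian J = [[2·x·y + 2·x, x^2 + 4·y + 3], [-10·x·y - 2·y^2, -5·x^2 - 4·x·y - 1]].
At the point, J = [[3.000, 6.000], [-5.500, -8.000]] (det J = 9.000).
Solving J·Δ = −F gives Δ = (-3.444, 1.306).
Then the next iterate is (x, y)₁ = (-2.444, 1.806).

(-2.444, 1.806)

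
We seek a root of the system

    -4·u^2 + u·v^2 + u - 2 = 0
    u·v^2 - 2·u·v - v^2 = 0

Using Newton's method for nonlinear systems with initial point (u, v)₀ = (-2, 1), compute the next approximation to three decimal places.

(-0.800, 0.900)

At (-2, 1): F = (-22.000, 1.000).
Jacobian J = [[-8·u + v^2 + 1, 2·u·v], [v^2 - 2·v, 2·u·v - 2·u - 2·v]].
At the point, J = [[18.000, -4.000], [-1.000, -2.000]] (det J = -40.000).
Solving J·Δ = −F gives Δ = (1.200, -0.100).
Then the next iterate is (u, v)₁ = (-0.800, 0.900).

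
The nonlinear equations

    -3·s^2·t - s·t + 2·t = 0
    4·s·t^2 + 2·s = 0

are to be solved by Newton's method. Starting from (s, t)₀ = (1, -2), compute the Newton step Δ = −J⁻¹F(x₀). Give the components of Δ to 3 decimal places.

(-0.149, 0.957)

At (1, -2): F = (4.000, 18.000).
Jacobian J = [[-6·s·t - t, -3·s^2 - s + 2], [4·t^2 + 2, 8·s·t]].
At the point, J = [[14.000, -2.000], [18.000, -16.000]] (det J = -188.000).
Solving J·Δ = −F gives Δ = (-0.149, 0.957).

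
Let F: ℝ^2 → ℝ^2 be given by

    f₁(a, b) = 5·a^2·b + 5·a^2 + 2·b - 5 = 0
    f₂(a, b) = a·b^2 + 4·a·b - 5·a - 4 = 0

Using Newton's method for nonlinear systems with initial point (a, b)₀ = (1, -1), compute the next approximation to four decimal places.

(-0.2500, 0.0000)

At (1, -1): F = (-7.0000, -12.0000).
Jacobian J = [[10·a·b + 10·a, 5·a^2 + 2], [b^2 + 4·b - 5, 2·a·b + 4·a]].
At the point, J = [[0.0000, 7.0000], [-8.0000, 2.0000]] (det J = 56.0000).
Solving J·Δ = −F gives Δ = (-1.2500, 1.0000).
Then the next iterate is (a, b)₁ = (-0.2500, 0.0000).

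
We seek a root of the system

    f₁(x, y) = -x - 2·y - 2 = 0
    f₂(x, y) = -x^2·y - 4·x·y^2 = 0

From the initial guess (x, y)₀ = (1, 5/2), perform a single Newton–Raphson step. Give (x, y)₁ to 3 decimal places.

(3.897, -2.949)

At (1, 5/2): F = (-8.000, -27.500).
Jacobian J = [[-1, -2], [-2·x·y - 4·y^2, -x^2 - 8·x·y]].
At the point, J = [[-1.000, -2.000], [-30.000, -21.000]] (det J = -39.000).
Solving J·Δ = −F gives Δ = (2.897, -5.449).
Then the next iterate is (x, y)₁ = (3.897, -2.949).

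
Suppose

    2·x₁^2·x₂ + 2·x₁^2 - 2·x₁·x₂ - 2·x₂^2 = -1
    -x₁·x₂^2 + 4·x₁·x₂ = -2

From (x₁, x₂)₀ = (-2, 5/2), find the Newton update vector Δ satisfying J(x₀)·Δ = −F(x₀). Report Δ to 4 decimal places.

At (-2, 5/2): F = (26.5000, -5.5000).
Jacobian J = [[4·x₁·x₂ + 4·x₁ - 2·x₂, 2·x₁^2 - 2·x₁ - 4·x₂], [-x₂^2 + 4·x₂, -2·x₁·x₂ + 4·x₁]].
At the point, J = [[-33.0000, 2.0000], [3.7500, 2.0000]] (det J = -73.5000).
Solving J·Δ = −F gives Δ = (0.8707, 1.1173).

(0.8707, 1.1173)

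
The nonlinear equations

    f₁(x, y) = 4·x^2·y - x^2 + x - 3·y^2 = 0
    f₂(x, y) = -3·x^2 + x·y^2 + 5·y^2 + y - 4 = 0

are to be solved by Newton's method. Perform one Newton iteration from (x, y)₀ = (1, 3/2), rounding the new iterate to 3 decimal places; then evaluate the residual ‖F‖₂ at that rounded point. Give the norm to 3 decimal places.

At (1, 3/2): F = (-0.750, 8.000).
Jacobian J = [[8·x·y - 2·x + 1, 4·x^2 - 6·y], [-6·x + y^2, 2·x·y + 10·y + 1]].
At the point, J = [[11.000, -5.000], [-3.750, 19.000]] (det J = 190.250).
Solving J·Δ = −F gives Δ = (-0.135, -0.448).
Then the next iterate is (x, y)₁ = (0.865, 1.052).
Re-evaluating at (0.865, 1.052): F = (-0.05481, 1.29814), so ‖F‖₂ = 1.299.

1.299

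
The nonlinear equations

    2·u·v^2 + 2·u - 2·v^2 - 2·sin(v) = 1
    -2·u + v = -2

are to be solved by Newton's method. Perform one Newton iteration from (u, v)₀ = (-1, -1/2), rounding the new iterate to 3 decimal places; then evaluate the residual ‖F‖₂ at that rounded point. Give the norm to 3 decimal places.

At (-1, -1/2): F = (-3.04115, 3.500).
Jacobian J = [[2·v^2 + 2, 4·u·v - 4·v - 2·cos(v)], [-2, 1]].
At the point, J = [[2.500, 2.24483], [-2.000, 1.000]] (det J = 6.98967).
Solving J·Δ = −F gives Δ = (1.559, -0.382).
Then the next iterate is (u, v)₁ = (0.559, -0.882).
Re-evaluating at (0.559, -0.882): F = (0.97589, 0.000), so ‖F‖₂ = 0.976.

0.976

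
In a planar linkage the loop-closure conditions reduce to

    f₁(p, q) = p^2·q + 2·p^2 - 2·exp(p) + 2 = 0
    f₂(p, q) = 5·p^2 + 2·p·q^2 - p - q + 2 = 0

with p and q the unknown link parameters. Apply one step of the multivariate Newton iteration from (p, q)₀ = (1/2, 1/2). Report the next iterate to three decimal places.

(-0.056, 1.418)

At (1/2, 1/2): F = (-0.67244, 2.500).
Jacobian J = [[2·p·q + 4·p - 2·exp(p), p^2], [10·p + 2·q^2 - 1, 4·p·q - 1]].
At the point, J = [[-0.79744, 0.250], [4.500, 0.000]] (det J = -1.125).
Solving J·Δ = −F gives Δ = (-0.556, 0.918).
Then the next iterate is (p, q)₁ = (-0.056, 1.418).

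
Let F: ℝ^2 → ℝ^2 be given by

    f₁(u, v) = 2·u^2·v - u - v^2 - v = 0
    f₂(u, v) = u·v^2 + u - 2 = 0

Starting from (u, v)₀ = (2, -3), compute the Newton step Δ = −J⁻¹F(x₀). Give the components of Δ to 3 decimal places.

At (2, -3): F = (-32.000, 18.000).
Jacobian J = [[4·u·v - 1, 2·u^2 - 2·v - 1], [v^2 + 1, 2·u·v]].
At the point, J = [[-25.000, 13.000], [10.000, -12.000]] (det J = 170.000).
Solving J·Δ = −F gives Δ = (-0.882, 0.765).

(-0.882, 0.765)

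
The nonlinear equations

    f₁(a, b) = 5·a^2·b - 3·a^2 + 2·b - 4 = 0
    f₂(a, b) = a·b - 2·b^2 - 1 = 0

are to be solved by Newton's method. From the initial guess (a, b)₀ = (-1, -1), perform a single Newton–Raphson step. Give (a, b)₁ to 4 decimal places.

At (-1, -1): F = (-14.0000, -2.0000).
Jacobian J = [[10·a·b - 6·a, 5·a^2 + 2], [b, a - 4·b]].
At the point, J = [[16.0000, 7.0000], [-1.0000, 3.0000]] (det J = 55.0000).
Solving J·Δ = −F gives Δ = (0.5091, 0.8364).
Then the next iterate is (a, b)₁ = (-0.4909, -0.1636).

(-0.4909, -0.1636)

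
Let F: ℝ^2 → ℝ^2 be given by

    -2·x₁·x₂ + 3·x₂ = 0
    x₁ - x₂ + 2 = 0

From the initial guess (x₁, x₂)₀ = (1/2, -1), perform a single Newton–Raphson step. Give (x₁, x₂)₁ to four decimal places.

At (1/2, -1): F = (-2.0000, 3.5000).
Jacobian J = [[-2·x₂, -2·x₁ + 3], [1, -1]].
At the point, J = [[2.0000, 2.0000], [1.0000, -1.0000]] (det J = -4.0000).
Solving J·Δ = −F gives Δ = (-1.2500, 2.2500).
Then the next iterate is (x₁, x₂)₁ = (-0.7500, 1.2500).

(-0.7500, 1.2500)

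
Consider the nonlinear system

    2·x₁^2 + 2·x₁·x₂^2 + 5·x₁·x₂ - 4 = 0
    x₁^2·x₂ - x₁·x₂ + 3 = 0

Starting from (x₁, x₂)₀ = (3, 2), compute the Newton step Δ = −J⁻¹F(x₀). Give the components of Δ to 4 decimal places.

At (3, 2): F = (68.0000, 15.0000).
Jacobian J = [[4·x₁ + 2·x₂^2 + 5·x₂, 4·x₁·x₂ + 5·x₁], [2·x₁·x₂ - x₂, x₁^2 - x₁]].
At the point, J = [[30.0000, 39.0000], [10.0000, 6.0000]] (det J = -210.0000).
Solving J·Δ = −F gives Δ = (-0.8429, -1.0952).

(-0.8429, -1.0952)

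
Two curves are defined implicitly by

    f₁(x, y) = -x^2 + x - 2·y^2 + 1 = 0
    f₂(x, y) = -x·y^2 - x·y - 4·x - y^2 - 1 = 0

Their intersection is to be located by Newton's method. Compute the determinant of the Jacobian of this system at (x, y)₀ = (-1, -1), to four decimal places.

19.0000

J = [[-2·x + 1, -4·y], [-y^2 - y - 4, -2·x·y - x - 2·y]].
At the point, J = [[3.0000, 4.0000], [-4.0000, 1.0000]].
det J = 19.0000.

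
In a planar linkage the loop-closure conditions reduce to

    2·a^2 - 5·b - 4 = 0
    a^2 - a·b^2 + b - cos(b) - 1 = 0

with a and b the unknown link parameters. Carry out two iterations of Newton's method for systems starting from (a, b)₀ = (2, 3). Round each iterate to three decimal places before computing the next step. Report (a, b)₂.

(2.489, 1.675)

At (2, 3): F = (-11.000, -11.01001).
Jacobian J = [[4·a, -5], [2·a - b^2, -2·a·b + sin(b) + 1]].
At the point, J = [[8.000, -5.000], [-5.000, -10.85888]] (det J = -111.87104).
Solving J·Δ = −F gives Δ = (0.576, -1.279).
Then the next iterate is (a, b)₁ = (2.576, 1.721).
Round to (2.576, 1.721) and repeat: F = (0.66655, -0.12329), J = [[10.304, -5.000], [2.19016, -6.87785]].
Δ = (-0.087, -0.046), so (a, b)₂ = (2.489, 1.675).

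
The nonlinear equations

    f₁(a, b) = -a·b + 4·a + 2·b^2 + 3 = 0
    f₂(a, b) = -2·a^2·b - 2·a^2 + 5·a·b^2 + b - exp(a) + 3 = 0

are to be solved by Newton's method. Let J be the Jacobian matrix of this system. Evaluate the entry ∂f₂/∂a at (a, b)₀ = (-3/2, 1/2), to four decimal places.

10.0269

∂f₂/∂a = -4·a·b - 4·a + 5·b^2 - exp(a).
At (-3/2, 1/2) this is 10.0269.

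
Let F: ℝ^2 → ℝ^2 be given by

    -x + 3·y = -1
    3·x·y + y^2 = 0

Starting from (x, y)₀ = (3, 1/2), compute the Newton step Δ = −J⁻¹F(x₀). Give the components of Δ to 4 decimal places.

(-1.3276, -0.2759)

At (3, 1/2): F = (-0.5000, 4.7500).
Jacobian J = [[-1, 3], [3·y, 3·x + 2·y]].
At the point, J = [[-1.0000, 3.0000], [1.5000, 10.0000]] (det J = -14.5000).
Solving J·Δ = −F gives Δ = (-1.3276, -0.2759).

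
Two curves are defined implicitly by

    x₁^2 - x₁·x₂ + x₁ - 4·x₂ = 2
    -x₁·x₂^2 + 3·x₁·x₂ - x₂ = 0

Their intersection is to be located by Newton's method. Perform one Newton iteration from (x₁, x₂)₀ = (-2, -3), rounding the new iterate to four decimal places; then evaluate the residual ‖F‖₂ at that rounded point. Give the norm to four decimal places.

4.0000

At (-2, -3): F = (6.0000, 39.0000).
Jacobian J = [[2·x₁ - x₂ + 1, -x₁ - 4], [-x₂^2 + 3·x₂, -2·x₁·x₂ + 3·x₁ - 1]].
At the point, J = [[0.0000, -2.0000], [-18.0000, -19.0000]] (det J = -36.0000).
Solving J·Δ = −F gives Δ = (-1.0000, 3.0000).
Then the next iterate is (x₁, x₂)₁ = (-3.0000, 0.0000).
Re-evaluating at (-3.0000, 0.0000): F = (4.0000, 0.0000), so ‖F‖₂ = 4.0000.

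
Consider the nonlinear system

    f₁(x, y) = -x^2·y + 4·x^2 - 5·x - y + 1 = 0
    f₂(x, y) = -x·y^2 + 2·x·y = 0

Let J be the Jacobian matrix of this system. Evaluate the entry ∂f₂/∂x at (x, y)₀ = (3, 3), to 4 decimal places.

-3.0000

∂f₂/∂x = -y^2 + 2·y.
At (3, 3) this is -3.0000.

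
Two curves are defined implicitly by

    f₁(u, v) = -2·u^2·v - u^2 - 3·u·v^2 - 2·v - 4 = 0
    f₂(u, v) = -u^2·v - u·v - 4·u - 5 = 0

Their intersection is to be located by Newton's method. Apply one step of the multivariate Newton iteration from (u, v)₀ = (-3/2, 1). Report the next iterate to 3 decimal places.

(-12.625, 31.000)

At (-3/2, 1): F = (-8.250, 0.250).
Jacobian J = [[-4·u·v - 2·u - 3·v^2, -2·u^2 - 6·u·v - 2], [-2·u·v - v - 4, -u^2 - u]].
At the point, J = [[6.000, 2.500], [-2.000, -0.750]] (det J = 0.500).
Solving J·Δ = −F gives Δ = (-11.125, 30.000).
Then the next iterate is (u, v)₁ = (-12.625, 31.000).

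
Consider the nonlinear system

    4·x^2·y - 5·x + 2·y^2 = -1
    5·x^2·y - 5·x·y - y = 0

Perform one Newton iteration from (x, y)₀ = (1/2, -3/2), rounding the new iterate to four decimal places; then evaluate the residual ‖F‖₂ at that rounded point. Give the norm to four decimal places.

1.2275

At (1/2, -3/2): F = (1.5000, 3.3750).
Jacobian J = [[8·x·y - 5, 4·x^2 + 4·y], [10·x·y - 5·y, 5·x^2 - 5·x - 1]].
At the point, J = [[-11.0000, -5.0000], [0.0000, -2.2500]] (det J = 24.7500).
Solving J·Δ = −F gives Δ = (-0.5455, 1.5000).
Then the next iterate is (x, y)₁ = (-0.0455, 0.0000).
Re-evaluating at (-0.0455, 0.0000): F = (1.2275, 0.0000), so ‖F‖₂ = 1.2275.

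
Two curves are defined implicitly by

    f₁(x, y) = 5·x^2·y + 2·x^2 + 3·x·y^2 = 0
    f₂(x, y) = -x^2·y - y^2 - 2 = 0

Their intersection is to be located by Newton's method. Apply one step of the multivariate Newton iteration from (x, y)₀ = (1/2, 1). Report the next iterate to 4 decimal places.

(0.8562, -0.6027)

At (1/2, 1): F = (3.2500, -3.2500).
Jacobian J = [[10·x·y + 4·x + 3·y^2, 5·x^2 + 6·x·y], [-2·x·y, -x^2 - 2·y]].
At the point, J = [[10.0000, 4.2500], [-1.0000, -2.2500]] (det J = -18.2500).
Solving J·Δ = −F gives Δ = (0.3562, -1.6027).
Then the next iterate is (x, y)₁ = (0.8562, -0.6027).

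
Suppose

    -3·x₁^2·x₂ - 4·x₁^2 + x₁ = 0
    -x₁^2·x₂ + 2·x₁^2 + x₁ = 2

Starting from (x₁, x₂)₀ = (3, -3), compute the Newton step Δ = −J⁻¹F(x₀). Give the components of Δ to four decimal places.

At (3, -3): F = (48.0000, 46.0000).
Jacobian J = [[-6·x₁·x₂ - 8·x₁ + 1, -3·x₁^2], [-2·x₁·x₂ + 4·x₁ + 1, -x₁^2]].
At the point, J = [[31.0000, -27.0000], [31.0000, -9.0000]] (det J = 558.0000).
Solving J·Δ = −F gives Δ = (-1.4516, 0.1111).

(-1.4516, 0.1111)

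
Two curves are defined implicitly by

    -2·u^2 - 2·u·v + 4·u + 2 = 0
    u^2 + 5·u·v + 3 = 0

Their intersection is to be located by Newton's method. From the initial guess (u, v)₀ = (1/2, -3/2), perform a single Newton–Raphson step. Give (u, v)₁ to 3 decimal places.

At (1/2, -3/2): F = (5.000, -0.500).
Jacobian J = [[-4·u - 2·v + 4, -2·u], [2·u + 5·v, 5·u]].
At the point, J = [[5.000, -1.000], [-6.500, 2.500]] (det J = 6.000).
Solving J·Δ = −F gives Δ = (-2.000, -5.000).
Then the next iterate is (u, v)₁ = (-1.500, -6.500).

(-1.500, -6.500)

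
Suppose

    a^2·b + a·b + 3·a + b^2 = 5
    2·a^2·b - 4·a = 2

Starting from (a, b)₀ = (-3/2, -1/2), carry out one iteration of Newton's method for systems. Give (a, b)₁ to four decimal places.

(0.9155, -0.3521)

At (-3/2, -1/2): F = (-9.6250, 1.7500).
Jacobian J = [[2·a·b + b + 3, a^2 + a + 2·b], [4·a·b - 4, 2·a^2]].
At the point, J = [[4.0000, -0.2500], [-1.0000, 4.5000]] (det J = 17.7500).
Solving J·Δ = −F gives Δ = (2.4155, 0.1479).
Then the next iterate is (a, b)₁ = (0.9155, -0.3521).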